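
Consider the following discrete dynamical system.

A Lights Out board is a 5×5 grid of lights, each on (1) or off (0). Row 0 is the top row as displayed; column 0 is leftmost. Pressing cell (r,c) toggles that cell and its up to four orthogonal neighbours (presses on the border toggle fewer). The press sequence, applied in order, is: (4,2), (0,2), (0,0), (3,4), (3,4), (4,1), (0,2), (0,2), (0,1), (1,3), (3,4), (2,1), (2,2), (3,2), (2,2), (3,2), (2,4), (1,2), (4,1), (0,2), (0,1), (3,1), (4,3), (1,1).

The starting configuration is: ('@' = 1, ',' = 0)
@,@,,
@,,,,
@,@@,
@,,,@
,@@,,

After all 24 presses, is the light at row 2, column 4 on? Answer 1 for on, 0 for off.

0

0) @,@,,
@,,,,
@,@@,
@,,,@
,@@,,
1) @,@,,
@,,,,
@,@@,
@,@,@
,,,@,
2) @@,@,
@,@,,
@,@@,
@,@,@
,,,@,
3) ,,,@,
,,@,,
@,@@,
@,@,@
,,,@,
4) ,,,@,
,,@,,
@,@@@
@,@@,
,,,@@
5) ,,,@,
,,@,,
@,@@,
@,@,@
,,,@,
6) ,,,@,
,,@,,
@,@@,
@@@,@
@@@@,
7) ,@@,,
,,,,,
@,@@,
@@@,@
@@@@,
8) ,,,@,
,,@,,
@,@@,
@@@,@
@@@@,
9) @@@@,
,@@,,
@,@@,
@@@,@
@@@@,
10) @@@,,
,@,@@
@,@,,
@@@,@
@@@@,
11) @@@,,
,@,@@
@,@,@
@@@@,
@@@@@
12) @@@,,
,,,@@
,@,,@
@,@@,
@@@@@
13) @@@,,
,,@@@
,,@@@
@,,@,
@@@@@
14) @@@,,
,,@@@
,,,@@
@@@,,
@@,@@
15) @@@,,
,,,@@
,@@,@
@@,,,
@@,@@
16) @@@,,
,,,@@
,@,,@
@,@@,
@@@@@
17) @@@,,
,,,@,
,@,@,
@,@@@
@@@@@
18) @@,,,
,@@,,
,@@@,
@,@@@
@@@@@
19) @@,,,
,@@,,
,@@@,
@@@@@
,,,@@
20) @,@@,
,@,,,
,@@@,
@@@@@
,,,@@
21) ,@,@,
,,,,,
,@@@,
@@@@@
,,,@@
22) ,@,@,
,,,,,
,,@@,
,,,@@
,@,@@
23) ,@,@,
,,,,,
,,@@,
,,,,@
,@@,,
24) ,,,@,
@@@,,
,@@@,
,,,,@
,@@,,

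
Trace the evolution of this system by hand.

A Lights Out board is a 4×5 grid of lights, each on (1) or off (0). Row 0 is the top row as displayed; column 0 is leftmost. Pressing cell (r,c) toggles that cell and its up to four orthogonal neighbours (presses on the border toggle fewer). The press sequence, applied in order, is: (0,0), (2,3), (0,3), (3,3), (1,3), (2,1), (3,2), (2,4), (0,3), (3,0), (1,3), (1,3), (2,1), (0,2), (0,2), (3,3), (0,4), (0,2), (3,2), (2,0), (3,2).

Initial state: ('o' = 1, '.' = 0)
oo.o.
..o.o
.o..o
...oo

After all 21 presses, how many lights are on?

step 0: oo.o.
..o.o
.o..o
...oo
step 1: ...o.
o.o.o
.o..o
...oo
step 2: ...o.
o.ooo
.ooo.
....o
step 3: ..o.o
o.o.o
.ooo.
....o
step 4: ..o.o
o.o.o
.oo..
..oo.
step 5: ..ooo
o..o.
.ooo.
..oo.
step 6: ..ooo
oo.o.
o..o.
.ooo.
step 7: ..ooo
oo.o.
o.oo.
.....
step 8: ..ooo
oo.oo
o.o.o
....o
step 9: .....
oo..o
o.o.o
....o
step 10: .....
oo..o
..o.o
oo..o
step 11: ...o.
oooo.
..ooo
oo..o
step 12: .....
oo..o
..o.o
oo..o
step 13: .....
o...o
oo..o
o...o
step 14: .ooo.
o.o.o
oo..o
o...o
step 15: .....
o...o
oo..o
o...o
step 16: .....
o...o
oo.oo
o.oo.
step 17: ...oo
o....
oo.oo
o.oo.
step 18: .oo.o
o.o..
oo.oo
o.oo.
step 19: .oo.o
o.o..
ooooo
oo...
step 20: .oo.o
..o..
..ooo
.o...
step 21: .oo.o
..o..
...oo
..oo.

8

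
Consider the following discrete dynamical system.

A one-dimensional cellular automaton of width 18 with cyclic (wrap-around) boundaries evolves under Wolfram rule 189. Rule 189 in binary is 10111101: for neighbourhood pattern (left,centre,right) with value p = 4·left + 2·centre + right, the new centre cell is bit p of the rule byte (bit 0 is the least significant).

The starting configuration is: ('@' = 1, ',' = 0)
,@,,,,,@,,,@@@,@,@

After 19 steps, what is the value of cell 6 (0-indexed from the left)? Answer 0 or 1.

0

t=0: ,@,,,,,@,,,@@@,@,@
t=1: @@@@@@,@@@,@@,@@@@
t=2: @@@@@,@@@,@@,@@@@@
t=3: @@@@,@@@,@@,@@@@@@
t=4: @@@,@@@,@@,@@@@@@@
t=5: @@,@@@,@@,@@@@@@@@
t=6: @,@@@,@@,@@@@@@@@@
t=7: ,@@@,@@,@@@@@@@@@@
t=8: @@@,@@,@@@@@@@@@@,
t=9: @@,@@,@@@@@@@@@@,@
t=10: @,@@,@@@@@@@@@@,@@
t=11: ,@@,@@@@@@@@@@,@@@
t=12: @@,@@@@@@@@@@,@@@,
t=13: @,@@@@@@@@@@,@@@,@
t=14: ,@@@@@@@@@@,@@@,@@
t=15: @@@@@@@@@@,@@@,@@,
t=16: @@@@@@@@@,@@@,@@,@
t=17: @@@@@@@@,@@@,@@,@@
t=18: @@@@@@@,@@@,@@,@@@
t=19: @@@@@@,@@@,@@,@@@@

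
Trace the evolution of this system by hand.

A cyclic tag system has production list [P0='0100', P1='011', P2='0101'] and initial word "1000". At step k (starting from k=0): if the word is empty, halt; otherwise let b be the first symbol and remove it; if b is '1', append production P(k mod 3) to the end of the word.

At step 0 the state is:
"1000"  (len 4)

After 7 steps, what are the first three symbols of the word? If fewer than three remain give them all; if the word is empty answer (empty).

001

[0] "1000"  (len 4)
[1] "0000100"  (len 7)
[2] "000100"  (len 6)
[3] "00100"  (len 5)
[4] "0100"  (len 4)
[5] "100"  (len 3)
[6] "000101"  (len 6)
[7] "00101"  (len 5)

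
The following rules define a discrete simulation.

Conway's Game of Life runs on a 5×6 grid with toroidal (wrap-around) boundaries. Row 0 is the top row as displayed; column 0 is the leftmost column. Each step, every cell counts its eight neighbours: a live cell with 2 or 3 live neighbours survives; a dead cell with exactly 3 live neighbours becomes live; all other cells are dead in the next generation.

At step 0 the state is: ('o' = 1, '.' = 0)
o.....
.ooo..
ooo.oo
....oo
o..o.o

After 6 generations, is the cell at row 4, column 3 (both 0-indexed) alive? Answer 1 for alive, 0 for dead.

1

t=0: o.....
.ooo..
ooo.oo
....oo
o..o.o
t=1: o..ooo
...oo.
......
..o...
o.....
t=2: o..o..
...o..
...o..
......
oo.oo.
t=3: oo.o.o
..ooo.
......
..ooo.
oooooo
t=4: ......
oooooo
......
o.....
......
t=5: oooooo
oooooo
..ooo.
......
......
t=6: ......
......
o.....
...o..
oooooo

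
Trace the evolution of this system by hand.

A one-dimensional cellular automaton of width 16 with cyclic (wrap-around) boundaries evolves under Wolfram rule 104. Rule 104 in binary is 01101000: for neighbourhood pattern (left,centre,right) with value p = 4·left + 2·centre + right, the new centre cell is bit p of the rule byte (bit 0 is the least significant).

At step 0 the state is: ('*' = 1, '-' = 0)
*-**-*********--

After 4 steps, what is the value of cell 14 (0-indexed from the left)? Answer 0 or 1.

0

[0] *-**-*********--
[1] -*****-------*--
[2] -*---*----------
[3] ----------------
[4] ----------------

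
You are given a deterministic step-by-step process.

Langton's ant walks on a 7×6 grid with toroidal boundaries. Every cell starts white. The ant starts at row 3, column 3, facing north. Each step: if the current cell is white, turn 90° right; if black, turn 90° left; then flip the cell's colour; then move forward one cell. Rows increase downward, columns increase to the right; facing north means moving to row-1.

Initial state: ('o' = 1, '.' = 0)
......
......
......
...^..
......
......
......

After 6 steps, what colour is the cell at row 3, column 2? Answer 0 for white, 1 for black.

[0] ......
......
......
...^..
......
......
......
[1] ......
......
......
...o>.
......
......
......
[2] ......
......
......
...oo.
....v.
......
......
[3] ......
......
......
...oo.
...<o.
......
......
[4] ......
......
......
...^o.
...oo.
......
......
[5] ......
......
......
..<.o.
...oo.
......
......
[6] ......
......
..^...
..o.o.
...oo.
......
......

1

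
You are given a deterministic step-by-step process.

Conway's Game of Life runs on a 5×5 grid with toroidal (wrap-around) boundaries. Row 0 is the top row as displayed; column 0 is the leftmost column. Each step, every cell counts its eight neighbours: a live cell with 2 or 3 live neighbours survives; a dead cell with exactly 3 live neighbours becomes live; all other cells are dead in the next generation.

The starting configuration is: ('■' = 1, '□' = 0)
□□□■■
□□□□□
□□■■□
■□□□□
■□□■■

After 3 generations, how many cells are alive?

[0] □□□■■
□□□□□
□□■■□
■□□□□
■□□■■
[1] ■□□■□
□□■□■
□□□□□
■■■□□
■□□■□
[2] ■■■■□
□□□■■
■□■■□
■■■□■
■□□■□
[3] ■■□□□
□□□□□
□□□□□
□□□□□
□□□□□

2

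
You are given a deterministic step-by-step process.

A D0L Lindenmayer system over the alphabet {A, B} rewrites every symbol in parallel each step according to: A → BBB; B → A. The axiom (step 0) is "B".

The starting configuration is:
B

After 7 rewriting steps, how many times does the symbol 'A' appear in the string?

27

gen 0: B
gen 1: A
gen 2: BBB
gen 3: AAA
gen 4: BBBBBBBBB
gen 5: AAAAAAAAA
gen 6: BBBBBBBBBBBBBBBBBBBBBBBBBBB
gen 7: AAAAAAAAAAAAAAAAAAAAAAAAAAA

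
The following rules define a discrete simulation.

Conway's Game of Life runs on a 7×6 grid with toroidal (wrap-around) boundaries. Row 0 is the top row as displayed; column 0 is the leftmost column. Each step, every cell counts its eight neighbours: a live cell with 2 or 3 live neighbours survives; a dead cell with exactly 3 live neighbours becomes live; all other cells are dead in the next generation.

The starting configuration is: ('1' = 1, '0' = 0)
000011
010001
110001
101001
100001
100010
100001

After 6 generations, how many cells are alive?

0) 000011
010001
110001
101001
100001
100010
100001
1) 000010
010000
001010
000010
000010
010010
100000
2) 000000
000100
000100
000011
000111
000001
000001
3) 000000
000000
000100
000001
100100
100001
000000
4) 000000
000000
000000
000010
100010
100001
000000
5) 000000
000000
000000
000001
100010
100001
000000
6) 000000
000000
000000
000001
100010
100001
000000

5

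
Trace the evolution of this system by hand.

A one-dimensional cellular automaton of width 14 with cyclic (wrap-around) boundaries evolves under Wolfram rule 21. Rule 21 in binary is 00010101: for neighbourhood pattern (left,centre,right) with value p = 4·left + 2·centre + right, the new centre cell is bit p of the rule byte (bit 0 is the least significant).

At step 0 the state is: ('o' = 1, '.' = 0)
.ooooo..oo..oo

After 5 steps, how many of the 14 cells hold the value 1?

0

k=0  .ooooo..oo..oo
k=1  ......o...o...
k=2  ooooo.ooo.oooo
k=3  ..............
k=4  oooooooooooooo
k=5  ..............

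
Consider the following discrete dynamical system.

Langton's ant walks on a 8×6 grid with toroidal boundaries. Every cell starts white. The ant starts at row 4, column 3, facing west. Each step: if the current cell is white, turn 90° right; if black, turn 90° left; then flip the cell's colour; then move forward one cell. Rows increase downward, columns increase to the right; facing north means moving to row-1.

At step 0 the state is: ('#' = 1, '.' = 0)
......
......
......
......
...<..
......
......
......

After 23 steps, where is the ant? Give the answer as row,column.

6,4

0) ......
......
......
......
...<..
......
......
......
1) ......
......
......
...^..
...#..
......
......
......
2) ......
......
......
...#>.
...#..
......
......
......
3) ......
......
......
...##.
...#v.
......
......
......
4) ......
......
......
...##.
...<#.
......
......
......
5) ......
......
......
...##.
....#.
...v..
......
......
6) ......
......
......
...##.
....#.
..<#..
......
......
7) ......
......
......
...##.
..^.#.
..##..
......
......
8) ......
......
......
...##.
..#>#.
..##..
......
......
9) ......
......
......
...##.
..###.
..#v..
......
......
10) ......
......
......
...##.
..###.
..#.>.
......
......
11) ......
......
......
...##.
..###.
..#.#.
....v.
......
12) ......
......
......
...##.
..###.
..#.#.
...<#.
......
13) ......
......
......
...##.
..###.
..#^#.
...##.
......
14) ......
......
......
...##.
..###.
..##>.
...##.
......
15) ......
......
......
...##.
..##^.
..##..
...##.
......
16) ......
......
......
...##.
..#<..
..##..
...##.
......
17) ......
......
......
...##.
..#...
..#v..
...##.
......
18) ......
......
......
...##.
..#...
..#.>.
...##.
......
19) ......
......
......
...##.
..#...
..#.#.
...#v.
......
20) ......
......
......
...##.
..#...
..#.#.
...#.>
......
21) ......
......
......
...##.
..#...
..#.#.
...#.#
.....v
22) ......
......
......
...##.
..#...
..#.#.
...#.#
....<#
23) ......
......
......
...##.
..#...
..#.#.
...#^#
....##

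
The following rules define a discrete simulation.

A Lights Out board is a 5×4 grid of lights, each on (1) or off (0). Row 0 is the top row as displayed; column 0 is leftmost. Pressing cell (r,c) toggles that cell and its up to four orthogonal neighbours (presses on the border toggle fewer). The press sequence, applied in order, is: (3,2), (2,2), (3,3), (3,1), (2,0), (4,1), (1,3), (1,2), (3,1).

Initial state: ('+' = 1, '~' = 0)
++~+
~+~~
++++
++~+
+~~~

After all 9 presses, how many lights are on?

11

step 0: ++~+
~+~~
++++
++~+
+~~~
step 1: ++~+
~+~~
++~+
+~+~
+~+~
step 2: ++~+
~++~
+~+~
+~~~
+~+~
step 3: ++~+
~++~
+~++
+~++
+~++
step 4: ++~+
~++~
++++
~+~+
++++
step 5: ++~+
+++~
~~++
++~+
++++
step 6: ++~+
+++~
~~++
+~~+
~~~+
step 7: ++~~
++~+
~~+~
+~~+
~~~+
step 8: +++~
+~+~
~~~~
+~~+
~~~+
step 9: +++~
+~+~
~+~~
~+++
~+~+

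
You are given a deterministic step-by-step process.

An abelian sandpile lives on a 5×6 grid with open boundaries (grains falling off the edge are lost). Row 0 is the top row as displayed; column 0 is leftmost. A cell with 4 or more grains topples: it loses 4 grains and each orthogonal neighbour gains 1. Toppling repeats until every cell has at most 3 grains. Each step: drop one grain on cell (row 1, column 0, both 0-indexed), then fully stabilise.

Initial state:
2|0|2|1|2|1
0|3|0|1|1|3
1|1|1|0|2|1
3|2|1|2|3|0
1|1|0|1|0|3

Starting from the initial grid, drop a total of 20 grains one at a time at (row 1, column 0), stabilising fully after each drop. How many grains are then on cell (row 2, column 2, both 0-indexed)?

2

k=0  2|0|2|1|2|1
0|3|0|1|1|3
1|1|1|0|2|1
3|2|1|2|3|0
1|1|0|1|0|3
k=1  2|0|2|1|2|1
1|3|0|1|1|3
1|1|1|0|2|1
3|2|1|2|3|0
1|1|0|1|0|3
k=2  2|0|2|1|2|1
2|3|0|1|1|3
1|1|1|0|2|1
3|2|1|2|3|0
1|1|0|1|0|3
k=3  2|0|2|1|2|1
3|3|0|1|1|3
1|1|1|0|2|1
3|2|1|2|3|0
1|1|0|1|0|3
k=4  3|1|2|1|2|1
1|0|1|1|1|3
2|2|1|0|2|1
3|2|1|2|3|0
1|1|0|1|0|3
k=5  3|1|2|1|2|1
2|0|1|1|1|3
2|2|1|0|2|1
3|2|1|2|3|0
1|1|0|1|0|3
k=6  3|1|2|1|2|1
3|0|1|1|1|3
2|2|1|0|2|1
3|2|1|2|3|0
1|1|0|1|0|3
k=7  0|2|2|1|2|1
1|1|1|1|1|3
3|2|1|0|2|1
3|2|1|2|3|0
1|1|0|1|0|3
k=8  0|2|2|1|2|1
2|1|1|1|1|3
3|2|1|0|2|1
3|2|1|2|3|0
1|1|0|1|0|3
k=9  0|2|2|1|2|1
3|1|1|1|1|3
3|2|1|0|2|1
3|2|1|2|3|0
1|1|0|1|0|3
k=10  1|2|2|1|2|1
1|2|1|1|1|3
1|3|1|0|2|1
0|3|1|2|3|0
2|1|0|1|0|3
k=11  1|2|2|1|2|1
2|2|1|1|1|3
1|3|1|0|2|1
0|3|1|2|3|0
2|1|0|1|0|3
k=12  1|2|2|1|2|1
3|2|1|1|1|3
1|3|1|0|2|1
0|3|1|2|3|0
2|1|0|1|0|3
k=13  2|2|2|1|2|1
0|3|1|1|1|3
2|3|1|0|2|1
0|3|1|2|3|0
2|1|0|1|0|3
k=14  2|2|2|1|2|1
1|3|1|1|1|3
2|3|1|0|2|1
0|3|1|2|3|0
2|1|0|1|0|3
k=15  2|2|2|1|2|1
2|3|1|1|1|3
2|3|1|0|2|1
0|3|1|2|3|0
2|1|0|1|0|3
k=16  2|2|2|1|2|1
3|3|1|1|1|3
2|3|1|0|2|1
0|3|1|2|3|0
2|1|0|1|0|3
k=17  3|3|2|1|2|1
2|1|2|1|1|3
0|2|2|0|2|1
2|0|2|2|3|0
2|2|0|1|0|3
k=18  3|3|2|1|2|1
3|1|2|1|1|3
0|2|2|0|2|1
2|0|2|2|3|0
2|2|0|1|0|3
k=19  1|0|3|1|2|1
1|3|2|1|1|3
1|2|2|0|2|1
2|0|2|2|3|0
2|2|0|1|0|3
k=20  1|0|3|1|2|1
2|3|2|1|1|3
1|2|2|0|2|1
2|0|2|2|3|0
2|2|0|1|0|3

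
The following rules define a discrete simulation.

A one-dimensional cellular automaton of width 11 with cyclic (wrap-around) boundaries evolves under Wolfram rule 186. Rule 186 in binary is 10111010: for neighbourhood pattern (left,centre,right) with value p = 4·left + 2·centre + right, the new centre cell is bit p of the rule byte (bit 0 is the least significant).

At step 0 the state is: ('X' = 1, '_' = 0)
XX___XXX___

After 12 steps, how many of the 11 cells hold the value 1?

7

k=0  XX___XXX___
k=1  X_X_XXX_X_X
k=2  _X_XXX_X_XX
k=3  X_XXX_X_XX_
k=4  _XXX_X_XX_X
k=5  XXX_X_XX_X_
k=6  XX_X_XX_X_X
k=7  X_X_XX_X_XX
k=8  _X_XX_X_XXX
k=9  X_XX_X_XXX_
k=10  _XX_X_XXX_X
k=11  XX_X_XXX_X_
k=12  X_X_XXX_X_X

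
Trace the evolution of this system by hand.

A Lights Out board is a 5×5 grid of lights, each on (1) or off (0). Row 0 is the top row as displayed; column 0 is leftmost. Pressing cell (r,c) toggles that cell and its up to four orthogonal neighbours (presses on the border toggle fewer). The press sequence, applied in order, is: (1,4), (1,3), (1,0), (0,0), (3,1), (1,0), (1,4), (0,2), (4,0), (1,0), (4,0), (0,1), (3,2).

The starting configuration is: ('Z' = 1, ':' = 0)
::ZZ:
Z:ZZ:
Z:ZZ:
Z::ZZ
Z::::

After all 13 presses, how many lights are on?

t=0: ::ZZ:
Z:ZZ:
Z:ZZ:
Z::ZZ
Z::::
t=1: ::ZZZ
Z:Z:Z
Z:ZZZ
Z::ZZ
Z::::
t=2: ::Z:Z
Z::Z:
Z:Z:Z
Z::ZZ
Z::::
t=3: Z:Z:Z
:Z:Z:
::Z:Z
Z::ZZ
Z::::
t=4: :ZZ:Z
ZZ:Z:
::Z:Z
Z::ZZ
Z::::
t=5: :ZZ:Z
ZZ:Z:
:ZZ:Z
:ZZZZ
ZZ:::
t=6: ZZZ:Z
:::Z:
ZZZ:Z
:ZZZZ
ZZ:::
t=7: ZZZ::
::::Z
ZZZ::
:ZZZZ
ZZ:::
t=8: Z::Z:
::Z:Z
ZZZ::
:ZZZZ
ZZ:::
t=9: Z::Z:
::Z:Z
ZZZ::
ZZZZZ
:::::
t=10: :::Z:
ZZZ:Z
:ZZ::
ZZZZZ
:::::
t=11: :::Z:
ZZZ:Z
:ZZ::
:ZZZZ
ZZ:::
t=12: ZZZZ:
Z:Z:Z
:ZZ::
:ZZZZ
ZZ:::
t=13: ZZZZ:
Z:Z:Z
:Z:::
::::Z
ZZZ::

12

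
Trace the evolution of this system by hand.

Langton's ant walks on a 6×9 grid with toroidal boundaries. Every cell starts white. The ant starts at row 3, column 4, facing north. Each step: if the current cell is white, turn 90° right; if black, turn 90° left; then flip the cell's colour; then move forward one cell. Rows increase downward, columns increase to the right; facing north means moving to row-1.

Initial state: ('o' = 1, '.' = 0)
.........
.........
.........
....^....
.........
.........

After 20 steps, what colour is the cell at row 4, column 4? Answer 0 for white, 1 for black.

0

step 0: .........
.........
.........
....^....
.........
.........
step 1: .........
.........
.........
....o>...
.........
.........
step 2: .........
.........
.........
....oo...
.....v...
.........
step 3: .........
.........
.........
....oo...
....<o...
.........
step 4: .........
.........
.........
....^o...
....oo...
.........
step 5: .........
.........
.........
...<.o...
....oo...
.........
step 6: .........
.........
...^.....
...o.o...
....oo...
.........
step 7: .........
.........
...o>....
...o.o...
....oo...
.........
step 8: .........
.........
...oo....
...ovo...
....oo...
.........
step 9: .........
.........
...oo....
...<oo...
....oo...
.........
step 10: .........
.........
...oo....
....oo...
...voo...
.........
step 11: .........
.........
...oo....
....oo...
..<ooo...
.........
step 12: .........
.........
...oo....
..^.oo...
..oooo...
.........
step 13: .........
.........
...oo....
..o>oo...
..oooo...
.........
step 14: .........
.........
...oo....
..oooo...
..ovoo...
.........
step 15: .........
.........
...oo....
..oooo...
..o.>o...
.........
step 16: .........
.........
...oo....
..oo^o...
..o..o...
.........
step 17: .........
.........
...oo....
..o<.o...
..o..o...
.........
step 18: .........
.........
...oo....
..o..o...
..ov.o...
.........
step 19: .........
.........
...oo....
..o..o...
..<o.o...
.........
step 20: .........
.........
...oo....
..o..o...
...o.o...
..v......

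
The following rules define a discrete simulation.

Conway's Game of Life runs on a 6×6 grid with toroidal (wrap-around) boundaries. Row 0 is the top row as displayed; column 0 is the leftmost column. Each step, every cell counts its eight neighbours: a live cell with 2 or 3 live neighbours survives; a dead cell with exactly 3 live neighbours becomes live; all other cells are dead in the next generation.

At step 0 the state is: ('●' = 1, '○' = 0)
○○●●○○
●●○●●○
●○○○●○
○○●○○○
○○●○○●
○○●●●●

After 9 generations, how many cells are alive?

k=0  ○○●●○○
●●○●●○
●○○○●○
○○●○○○
○○●○○●
○○●●●●
k=1  ●○○○○○
●●○○●○
●○●○●○
○●○●○●
○●●○○●
○●○○○●
k=2  ○○○○○○
●○○●○○
○○●○●○
○○○●○●
○●○○○●
○●●○○●
k=3  ●●●○○○
○○○●○○
○○●○●●
●○●●○●
○●○○○●
○●●○○○
k=4  ●○○●○○
●○○●●●
●●●○○●
○○●●○○
○○○●●●
○○○○○○
k=5  ●○○●○○
○○○●○○
○○○○○○
○○○○○○
○○●●●○
○○○●○●
k=6  ○○●●○○
○○○○○○
○○○○○○
○○○●○○
○○●●●○
○○○○○●
k=7  ○○○○○○
○○○○○○
○○○○○○
○○●●●○
○○●●●○
○○○○○○
k=8  ○○○○○○
○○○○○○
○○○●○○
○○●○●○
○○●○●○
○○○●○○
k=9  ○○○○○○
○○○○○○
○○○●○○
○○●○●○
○○●○●○
○○○●○○

6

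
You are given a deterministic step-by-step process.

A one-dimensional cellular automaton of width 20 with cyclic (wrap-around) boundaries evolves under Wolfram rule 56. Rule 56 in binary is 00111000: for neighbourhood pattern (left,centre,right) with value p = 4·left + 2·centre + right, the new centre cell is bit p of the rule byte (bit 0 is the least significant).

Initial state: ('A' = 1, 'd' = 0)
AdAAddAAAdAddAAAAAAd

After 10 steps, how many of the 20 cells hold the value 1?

8

0) AdAAddAAAdAddAAAAAAd
1) dAAdAdAddAdAdAdddddA
2) AAdAdAdAddAdAdAddddd
3) AdAdAdAdAddAdAdAdddd
4) dAdAdAdAdAddAdAdAddd
5) ddAdAdAdAdAddAdAdAdd
6) dddAdAdAdAdAddAdAdAd
7) ddddAdAdAdAdAddAdAdA
8) AddddAdAdAdAdAddAdAd
9) dAddddAdAdAdAdAddAdA
10) AdAddddAdAdAdAdAddAd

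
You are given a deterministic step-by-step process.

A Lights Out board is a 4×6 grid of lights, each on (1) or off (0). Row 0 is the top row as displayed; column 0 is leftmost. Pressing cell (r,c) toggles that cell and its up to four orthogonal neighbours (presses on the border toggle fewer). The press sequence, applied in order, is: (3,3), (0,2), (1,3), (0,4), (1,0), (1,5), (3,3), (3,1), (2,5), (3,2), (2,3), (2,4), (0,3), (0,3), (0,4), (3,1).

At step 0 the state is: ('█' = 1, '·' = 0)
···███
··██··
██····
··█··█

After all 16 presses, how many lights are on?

16

k=0  ···███
··██··
██····
··█··█
k=1  ···███
··██··
██·█··
···███
k=2  ·██·██
···█··
██·█··
···███
k=3  ·█████
··█·█·
██····
···███
k=4  ·██···
··█···
██····
···███
k=5  ███···
███···
·█····
···███
k=6  ███··█
███·██
·█···█
···███
k=7  ███··█
███·██
·█·█·█
··█··█
k=8  ███··█
███·██
···█·█
██···█
k=9  ███··█
███·█·
···██·
██····
k=10  ███··█
███·█·
··███·
█·██··
k=11  ███··█
█████·
······
█·█···
k=12  ███··█
████··
···███
█·█·█·
k=13  ██·███
███···
···███
█·█·█·
k=14  ███··█
████··
···███
█·█·█·
k=15  █████·
█████·
···███
█·█·█·
k=16  █████·
█████·
·█·███
·█··█·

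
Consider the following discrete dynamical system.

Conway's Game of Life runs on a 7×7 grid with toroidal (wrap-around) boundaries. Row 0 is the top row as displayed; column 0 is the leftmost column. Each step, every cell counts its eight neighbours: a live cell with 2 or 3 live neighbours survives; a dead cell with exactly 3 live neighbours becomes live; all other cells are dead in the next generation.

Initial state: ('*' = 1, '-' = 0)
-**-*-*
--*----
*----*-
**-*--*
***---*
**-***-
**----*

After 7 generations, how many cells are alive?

t=0: -**-*-*
--*----
*----*-
**-*--*
***---*
**-***-
**----*
t=1: --**-**
*-**-**
*-*----
-----*-
-------
---***-
-------
t=2: ****-*-
*----*-
*-****-
-------
-----*-
----*--
--*---*
t=3: *-****-
*----*-
-*-***-
---*-**
-------
-----*-
*-*-***
t=4: *-*----
*------
*-**---
--**-**
----***
----**-
*-*----
t=5: *-----*
*-**--*
*-***--
***----
-------
---**--
---*--*
t=6: -***-*-
--*-**-
----*--
*-*----
-***---
---**--
*--****
t=7: **-----
-**--*-
-*--**-
--*----
-*--*--
**----*
**----*

17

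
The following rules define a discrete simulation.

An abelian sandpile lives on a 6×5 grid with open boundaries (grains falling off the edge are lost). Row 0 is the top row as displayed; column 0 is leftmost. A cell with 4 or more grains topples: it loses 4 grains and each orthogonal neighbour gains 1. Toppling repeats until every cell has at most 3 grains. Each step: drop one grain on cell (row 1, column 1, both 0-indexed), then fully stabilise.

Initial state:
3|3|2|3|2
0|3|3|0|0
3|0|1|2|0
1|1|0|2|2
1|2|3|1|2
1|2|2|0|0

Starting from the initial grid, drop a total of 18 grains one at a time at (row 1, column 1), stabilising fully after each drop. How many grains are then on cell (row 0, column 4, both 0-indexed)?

0) 3|3|2|3|2
0|3|3|0|0
3|0|1|2|0
1|1|0|2|2
1|2|3|1|2
1|2|2|0|0
1) 0|2|1|0|3
2|2|1|2|0
3|1|2|2|0
1|1|0|2|2
1|2|3|1|2
1|2|2|0|0
2) 0|2|1|0|3
2|3|1|2|0
3|1|2|2|0
1|1|0|2|2
1|2|3|1|2
1|2|2|0|0
3) 0|3|1|0|3
3|0|2|2|0
3|2|2|2|0
1|1|0|2|2
1|2|3|1|2
1|2|2|0|0
4) 0|3|1|0|3
3|1|2|2|0
3|2|2|2|0
1|1|0|2|2
1|2|3|1|2
1|2|2|0|0
5) 0|3|1|0|3
3|2|2|2|0
3|2|2|2|0
1|1|0|2|2
1|2|3|1|2
1|2|2|0|0
6) 0|3|1|0|3
3|3|2|2|0
3|2|2|2|0
1|1|0|2|2
1|2|3|1|2
1|2|2|0|0
7) 2|0|2|0|3
1|3|3|2|0
1|0|3|2|0
2|2|0|2|2
1|2|3|1|2
1|2|2|0|0
8) 2|1|3|0|3
2|1|1|3|0
1|2|0|3|0
2|2|1|2|2
1|2|3|1|2
1|2|2|0|0
9) 2|1|3|0|3
2|2|1|3|0
1|2|0|3|0
2|2|1|2|2
1|2|3|1|2
1|2|2|0|0
10) 2|1|3|0|3
2|3|1|3|0
1|2|0|3|0
2|2|1|2|2
1|2|3|1|2
1|2|2|0|0
11) 2|2|3|0|3
3|0|2|3|0
1|3|0|3|0
2|2|1|2|2
1|2|3|1|2
1|2|2|0|0
12) 2|2|3|0|3
3|1|2|3|0
1|3|0|3|0
2|2|1|2|2
1|2|3|1|2
1|2|2|0|0
13) 2|2|3|0|3
3|2|2|3|0
1|3|0|3|0
2|2|1|2|2
1|2|3|1|2
1|2|2|0|0
14) 2|2|3|0|3
3|3|2|3|0
1|3|0|3|0
2|2|1|2|2
1|2|3|1|2
1|2|2|0|0
15) 3|3|3|0|3
0|2|3|3|0
3|0|1|3|0
2|3|1|2|2
1|2|3|1|2
1|2|2|0|0
16) 3|3|3|0|3
0|3|3|3|0
3|0|1|3|0
2|3|1|2|2
1|2|3|1|2
1|2|2|0|0
17) 0|2|1|2|3
2|2|2|1|1
3|1|3|0|1
2|3|1|3|2
1|2|3|1|2
1|2|2|0|0
18) 0|2|1|2|3
2|3|2|1|1
3|1|3|0|1
2|3|1|3|2
1|2|3|1|2
1|2|2|0|0

3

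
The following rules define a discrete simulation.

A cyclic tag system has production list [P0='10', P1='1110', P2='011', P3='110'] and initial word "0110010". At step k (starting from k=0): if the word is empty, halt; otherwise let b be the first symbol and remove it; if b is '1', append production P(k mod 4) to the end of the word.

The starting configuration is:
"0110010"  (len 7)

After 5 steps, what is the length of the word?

k=0  "0110010"  (len 7)
k=1  "110010"  (len 6)
k=2  "100101110"  (len 9)
k=3  "00101110011"  (len 11)
k=4  "0101110011"  (len 10)
k=5  "101110011"  (len 9)

9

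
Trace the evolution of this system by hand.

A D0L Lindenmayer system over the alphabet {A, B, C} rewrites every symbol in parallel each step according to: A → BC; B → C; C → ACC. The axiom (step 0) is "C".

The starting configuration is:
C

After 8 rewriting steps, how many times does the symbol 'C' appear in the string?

1388

t=0: C
t=1: ACC
t=2: BCACCACC
t=3: CACCBCACCACCBCACCACC
t=4: ACCBCACCACCCACCBCACCACCBCACCACCCACCBCACCACCBCACCACC
t=5: BCACCACCCACCBCACCACCBCACCACCACCBCACCACCCACCBCACCACCBCACCAC…CACCACCACCBCACCACCCACCBCACCACCBCACCACCCACCBCACCACCBCACCACC  (len 130)
t=6: CACCBCACCACCBCACCACCACCBCACCACCCACCBCACCACCBCACCACCCACCBCA…CACCACCACCBCACCACCCACCBCACCACCBCACCACCCACCBCACCACCBCACCACC  (len 331)
t=7: ACCBCACCACCCACCBCACCACCBCACCACCCACCBCACCACCBCACCACCBCACCAC…CACCACCACCBCACCACCCACCBCACCACCBCACCACCCACCBCACCACCBCACCACC  (len 843)
t=8: BCACCACCCACCBCACCACCBCACCACCACCBCACCACCCACCBCACCACCBCACCAC…CACCACCACCBCACCACCCACCBCACCACCBCACCACCCACCBCACCACCBCACCACC  (len 2147)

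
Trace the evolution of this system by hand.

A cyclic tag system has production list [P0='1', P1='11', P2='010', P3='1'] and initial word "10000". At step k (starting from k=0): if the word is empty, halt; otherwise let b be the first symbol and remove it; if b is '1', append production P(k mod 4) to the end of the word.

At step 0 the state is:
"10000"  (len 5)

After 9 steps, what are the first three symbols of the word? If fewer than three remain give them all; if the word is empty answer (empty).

step 0: "10000"  (len 5)
step 1: "00001"  (len 5)
step 2: "0001"  (len 4)
step 3: "001"  (len 3)
step 4: "01"  (len 2)
step 5: "1"  (len 1)
step 6: "11"  (len 2)
step 7: "1010"  (len 4)
step 8: "0101"  (len 4)
step 9: "101"  (len 3)

101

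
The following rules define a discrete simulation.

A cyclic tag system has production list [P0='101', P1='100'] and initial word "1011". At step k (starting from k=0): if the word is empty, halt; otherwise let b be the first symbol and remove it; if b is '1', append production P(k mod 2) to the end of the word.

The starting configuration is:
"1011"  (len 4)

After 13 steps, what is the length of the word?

0) "1011"  (len 4)
1) "011101"  (len 6)
2) "11101"  (len 5)
3) "1101101"  (len 7)
4) "101101100"  (len 9)
5) "01101100101"  (len 11)
6) "1101100101"  (len 10)
7) "101100101101"  (len 12)
8) "01100101101100"  (len 14)
9) "1100101101100"  (len 13)
10) "100101101100100"  (len 15)
11) "00101101100100101"  (len 17)
12) "0101101100100101"  (len 16)
13) "101101100100101"  (len 15)

15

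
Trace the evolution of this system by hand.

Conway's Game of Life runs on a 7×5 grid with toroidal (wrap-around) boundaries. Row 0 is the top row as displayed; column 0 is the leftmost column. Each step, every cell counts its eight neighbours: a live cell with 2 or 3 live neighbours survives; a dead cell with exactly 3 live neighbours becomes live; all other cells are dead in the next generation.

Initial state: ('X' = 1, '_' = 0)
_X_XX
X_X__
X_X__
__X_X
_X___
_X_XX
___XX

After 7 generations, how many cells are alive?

t=0: _X_XX
X_X__
X_X__
__X_X
_X___
_X_XX
___XX
t=1: _X___
X_X__
X_X_X
X_XX_
_X__X
___XX
_____
t=2: _X___
X_XXX
X_X__
__X__
_X___
X__XX
_____
t=3: XXXXX
X_XXX
X_X__
__X__
XXXXX
X___X
X___X
t=4: _____
_____
X_X__
_____
__X__
__X__
__X__
t=5: _____
_____
_____
_X___
_____
_XXX_
_____
t=6: _____
_____
_____
_____
_X___
__X__
__X__
t=7: _____
_____
_____
_____
_____
_XX__
_____

2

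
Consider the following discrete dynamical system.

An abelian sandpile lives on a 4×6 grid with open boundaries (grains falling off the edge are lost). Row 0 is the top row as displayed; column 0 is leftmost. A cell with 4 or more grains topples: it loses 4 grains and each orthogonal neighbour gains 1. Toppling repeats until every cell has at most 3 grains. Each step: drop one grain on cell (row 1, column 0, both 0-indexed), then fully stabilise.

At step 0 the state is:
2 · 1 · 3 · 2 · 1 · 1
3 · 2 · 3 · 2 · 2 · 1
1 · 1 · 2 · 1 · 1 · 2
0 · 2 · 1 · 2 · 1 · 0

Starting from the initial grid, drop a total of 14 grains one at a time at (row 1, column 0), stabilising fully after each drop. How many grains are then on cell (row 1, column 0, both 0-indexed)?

2

k=0  2 · 1 · 3 · 2 · 1 · 1
3 · 2 · 3 · 2 · 2 · 1
1 · 1 · 2 · 1 · 1 · 2
0 · 2 · 1 · 2 · 1 · 0
k=1  3 · 1 · 3 · 2 · 1 · 1
0 · 3 · 3 · 2 · 2 · 1
2 · 1 · 2 · 1 · 1 · 2
0 · 2 · 1 · 2 · 1 · 0
k=2  3 · 1 · 3 · 2 · 1 · 1
1 · 3 · 3 · 2 · 2 · 1
2 · 1 · 2 · 1 · 1 · 2
0 · 2 · 1 · 2 · 1 · 0
k=3  3 · 1 · 3 · 2 · 1 · 1
2 · 3 · 3 · 2 · 2 · 1
2 · 1 · 2 · 1 · 1 · 2
0 · 2 · 1 · 2 · 1 · 0
k=4  3 · 1 · 3 · 2 · 1 · 1
3 · 3 · 3 · 2 · 2 · 1
2 · 1 · 2 · 1 · 1 · 2
0 · 2 · 1 · 2 · 1 · 0
k=5  1 · 0 · 1 · 3 · 1 · 1
2 · 2 · 1 · 3 · 2 · 1
3 · 2 · 3 · 1 · 1 · 2
0 · 2 · 1 · 2 · 1 · 0
k=6  1 · 0 · 1 · 3 · 1 · 1
3 · 2 · 1 · 3 · 2 · 1
3 · 2 · 3 · 1 · 1 · 2
0 · 2 · 1 · 2 · 1 · 0
k=7  2 · 0 · 1 · 3 · 1 · 1
1 · 3 · 1 · 3 · 2 · 1
0 · 3 · 3 · 1 · 1 · 2
1 · 2 · 1 · 2 · 1 · 0
k=8  2 · 0 · 1 · 3 · 1 · 1
2 · 3 · 1 · 3 · 2 · 1
0 · 3 · 3 · 1 · 1 · 2
1 · 2 · 1 · 2 · 1 · 0
k=9  2 · 0 · 1 · 3 · 1 · 1
3 · 3 · 1 · 3 · 2 · 1
0 · 3 · 3 · 1 · 1 · 2
1 · 2 · 1 · 2 · 1 · 0
k=10  3 · 1 · 1 · 3 · 1 · 1
1 · 1 · 3 · 3 · 2 · 1
2 · 1 · 0 · 2 · 1 · 2
1 · 3 · 2 · 2 · 1 · 0
k=11  3 · 1 · 1 · 3 · 1 · 1
2 · 1 · 3 · 3 · 2 · 1
2 · 1 · 0 · 2 · 1 · 2
1 · 3 · 2 · 2 · 1 · 0
k=12  3 · 1 · 1 · 3 · 1 · 1
3 · 1 · 3 · 3 · 2 · 1
2 · 1 · 0 · 2 · 1 · 2
1 · 3 · 2 · 2 · 1 · 0
k=13  0 · 2 · 1 · 3 · 1 · 1
1 · 2 · 3 · 3 · 2 · 1
3 · 1 · 0 · 2 · 1 · 2
1 · 3 · 2 · 2 · 1 · 0
k=14  0 · 2 · 1 · 3 · 1 · 1
2 · 2 · 3 · 3 · 2 · 1
3 · 1 · 0 · 2 · 1 · 2
1 · 3 · 2 · 2 · 1 · 0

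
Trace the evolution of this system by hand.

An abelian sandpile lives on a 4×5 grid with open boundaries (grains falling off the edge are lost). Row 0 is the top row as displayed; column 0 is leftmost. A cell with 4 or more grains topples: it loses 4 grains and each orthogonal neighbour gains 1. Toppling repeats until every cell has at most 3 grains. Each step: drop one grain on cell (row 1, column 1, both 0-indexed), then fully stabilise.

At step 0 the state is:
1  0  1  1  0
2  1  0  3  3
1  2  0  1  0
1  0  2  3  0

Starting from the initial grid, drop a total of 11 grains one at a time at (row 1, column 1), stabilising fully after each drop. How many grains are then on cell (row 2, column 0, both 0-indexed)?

3

k=0  1  0  1  1  0
2  1  0  3  3
1  2  0  1  0
1  0  2  3  0
k=1  1  0  1  1  0
2  2  0  3  3
1  2  0  1  0
1  0  2  3  0
k=2  1  0  1  1  0
2  3  0  3  3
1  2  0  1  0
1  0  2  3  0
k=3  1  1  1  1  0
3  0  1  3  3
1  3  0  1  0
1  0  2  3  0
k=4  1  1  1  1  0
3  1  1  3  3
1  3  0  1  0
1  0  2  3  0
k=5  1  1  1  1  0
3  2  1  3  3
1  3  0  1  0
1  0  2  3  0
k=6  1  1  1  1  0
3  3  1  3  3
1  3  0  1  0
1  0  2  3  0
k=7  2  2  1  1  0
0  2  2  3  3
3  0  1  1  0
1  1  2  3  0
k=8  2  2  1  1  0
0  3  2  3  3
3  0  1  1  0
1  1  2  3  0
k=9  2  3  1  1  0
1  0  3  3  3
3  1  1  1  0
1  1  2  3  0
k=10  2  3  1  1  0
1  1  3  3  3
3  1  1  1  0
1  1  2  3  0
k=11  2  3  1  1  0
1  2  3  3  3
3  1  1  1  0
1  1  2  3  0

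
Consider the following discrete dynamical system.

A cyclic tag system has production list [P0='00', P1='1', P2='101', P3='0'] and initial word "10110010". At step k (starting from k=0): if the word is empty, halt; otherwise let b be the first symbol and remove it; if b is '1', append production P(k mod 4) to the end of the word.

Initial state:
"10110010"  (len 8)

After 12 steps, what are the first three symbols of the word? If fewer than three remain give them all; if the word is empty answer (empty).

101

k=0  "10110010"  (len 8)
k=1  "011001000"  (len 9)
k=2  "11001000"  (len 8)
k=3  "1001000101"  (len 10)
k=4  "0010001010"  (len 10)
k=5  "010001010"  (len 9)
k=6  "10001010"  (len 8)
k=7  "0001010101"  (len 10)
k=8  "001010101"  (len 9)
k=9  "01010101"  (len 8)
k=10  "1010101"  (len 7)
k=11  "010101101"  (len 9)
k=12  "10101101"  (len 8)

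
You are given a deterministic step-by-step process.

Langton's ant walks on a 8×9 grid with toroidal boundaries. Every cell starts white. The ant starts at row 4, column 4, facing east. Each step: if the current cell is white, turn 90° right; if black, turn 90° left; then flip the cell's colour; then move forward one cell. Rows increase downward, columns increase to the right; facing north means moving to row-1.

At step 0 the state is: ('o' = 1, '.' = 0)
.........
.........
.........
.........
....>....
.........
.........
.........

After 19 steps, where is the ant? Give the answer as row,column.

2,3

[0] .........
.........
.........
.........
....>....
.........
.........
.........
[1] .........
.........
.........
.........
....o....
....v....
.........
.........
[2] .........
.........
.........
.........
....o....
...<o....
.........
.........
[3] .........
.........
.........
.........
...^o....
...oo....
.........
.........
[4] .........
.........
.........
.........
...o>....
...oo....
.........
.........
[5] .........
.........
.........
....^....
...o.....
...oo....
.........
.........
[6] .........
.........
.........
....o>...
...o.....
...oo....
.........
.........
[7] .........
.........
.........
....oo...
...o.v...
...oo....
.........
.........
[8] .........
.........
.........
....oo...
...o<o...
...oo....
.........
.........
[9] .........
.........
.........
....^o...
...ooo...
...oo....
.........
.........
[10] .........
.........
.........
...<.o...
...ooo...
...oo....
.........
.........
[11] .........
.........
...^.....
...o.o...
...ooo...
...oo....
.........
.........
[12] .........
.........
...o>....
...o.o...
...ooo...
...oo....
.........
.........
[13] .........
.........
...oo....
...ovo...
...ooo...
...oo....
.........
.........
[14] .........
.........
...oo....
...<oo...
...ooo...
...oo....
.........
.........
[15] .........
.........
...oo....
....oo...
...voo...
...oo....
.........
.........
[16] .........
.........
...oo....
....oo...
....>o...
...oo....
.........
.........
[17] .........
.........
...oo....
....^o...
.....o...
...oo....
.........
.........
[18] .........
.........
...oo....
...<.o...
.....o...
...oo....
.........
.........
[19] .........
.........
...^o....
...o.o...
.....o...
...oo....
.........
.........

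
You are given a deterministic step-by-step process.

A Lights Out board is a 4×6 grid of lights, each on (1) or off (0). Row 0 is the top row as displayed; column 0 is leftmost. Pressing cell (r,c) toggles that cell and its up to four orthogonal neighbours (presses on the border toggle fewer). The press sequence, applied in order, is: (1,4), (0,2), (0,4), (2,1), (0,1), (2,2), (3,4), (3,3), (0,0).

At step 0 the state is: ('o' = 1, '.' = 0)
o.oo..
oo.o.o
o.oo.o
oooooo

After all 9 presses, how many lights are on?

t=0: o.oo..
oo.o.o
o.oo.o
oooooo
t=1: o.ooo.
oo..o.
o.oooo
oooooo
t=2: oo..o.
ooo.o.
o.oooo
oooooo
t=3: oo.o.o
ooo...
o.oooo
oooooo
t=4: oo.o.o
o.o...
.o.ooo
o.oooo
t=5: ..oo.o
ooo...
.o.ooo
o.oooo
t=6: ..oo.o
oo....
..o.oo
o..ooo
t=7: ..oo.o
oo....
..o..o
o.....
t=8: ..oo.o
oo....
..oo.o
o.ooo.
t=9: oooo.o
.o....
..oo.o
o.ooo.

13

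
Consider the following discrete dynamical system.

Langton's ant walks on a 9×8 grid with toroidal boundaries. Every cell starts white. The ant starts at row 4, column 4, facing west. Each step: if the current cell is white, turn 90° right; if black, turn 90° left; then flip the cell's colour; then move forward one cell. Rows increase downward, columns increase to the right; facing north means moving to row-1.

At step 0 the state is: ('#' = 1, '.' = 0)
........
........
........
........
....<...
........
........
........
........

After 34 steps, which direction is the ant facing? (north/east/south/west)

east

gen 0: ........
........
........
........
....<...
........
........
........
........
gen 1: ........
........
........
....^...
....#...
........
........
........
........
gen 2: ........
........
........
....#>..
....#...
........
........
........
........
gen 3: ........
........
........
....##..
....#v..
........
........
........
........
gen 4: ........
........
........
....##..
....<#..
........
........
........
........
gen 5: ........
........
........
....##..
.....#..
....v...
........
........
........
gen 6: ........
........
........
....##..
.....#..
...<#...
........
........
........
gen 7: ........
........
........
....##..
...^.#..
...##...
........
........
........
gen 8: ........
........
........
....##..
...#>#..
...##...
........
........
........
gen 9: ........
........
........
....##..
...###..
...#v...
........
........
........
gen 10: ........
........
........
....##..
...###..
...#.>..
........
........
........
gen 11: ........
........
........
....##..
...###..
...#.#..
.....v..
........
........
gen 12: ........
........
........
....##..
...###..
...#.#..
....<#..
........
........
gen 13: ........
........
........
....##..
...###..
...#^#..
....##..
........
........
gen 14: ........
........
........
....##..
...###..
...##>..
....##..
........
........
gen 15: ........
........
........
....##..
...##^..
...##...
....##..
........
........
gen 16: ........
........
........
....##..
...#<...
...##...
....##..
........
........
gen 17: ........
........
........
....##..
...#....
...#v...
....##..
........
........
gen 18: ........
........
........
....##..
...#....
...#.>..
....##..
........
........
gen 19: ........
........
........
....##..
...#....
...#.#..
....#v..
........
........
gen 20: ........
........
........
....##..
...#....
...#.#..
....#.>.
........
........
gen 21: ........
........
........
....##..
...#....
...#.#..
....#.#.
......v.
........
gen 22: ........
........
........
....##..
...#....
...#.#..
....#.#.
.....<#.
........
gen 23: ........
........
........
....##..
...#....
...#.#..
....#^#.
.....##.
........
gen 24: ........
........
........
....##..
...#....
...#.#..
....##>.
.....##.
........
gen 25: ........
........
........
....##..
...#....
...#.#^.
....##..
.....##.
........
gen 26: ........
........
........
....##..
...#....
...#.##>
....##..
.....##.
........
gen 27: ........
........
........
....##..
...#....
...#.###
....##.v
.....##.
........
gen 28: ........
........
........
....##..
...#....
...#.###
....##<#
.....##.
........
gen 29: ........
........
........
....##..
...#....
...#.#^#
....####
.....##.
........
gen 30: ........
........
........
....##..
...#....
...#.<.#
....####
.....##.
........
gen 31: ........
........
........
....##..
...#....
...#...#
....#v##
.....##.
........
gen 32: ........
........
........
....##..
...#....
...#...#
....#.>#
.....##.
........
gen 33: ........
........
........
....##..
...#....
...#..^#
....#..#
.....##.
........
gen 34: ........
........
........
....##..
...#....
...#..#>
....#..#
.....##.
........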